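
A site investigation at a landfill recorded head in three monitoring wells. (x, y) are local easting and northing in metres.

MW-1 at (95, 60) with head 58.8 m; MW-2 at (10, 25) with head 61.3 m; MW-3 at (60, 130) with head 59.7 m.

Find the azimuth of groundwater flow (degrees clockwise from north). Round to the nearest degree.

Differences from MW-1: to MW-2 (Δx, Δy, Δh) = (-85, -35, +2.5); to MW-3 = (-35, 70, +0.9).
Solve a·Δx + b·Δy = Δh: det = (-85)·70 − (-35)·(-35) = -7175.
∂h/∂x = [(+2.5)·70 − (+0.9)·(-35)] / -7175 = -0.02878
∂h/∂y = [(-85)·(+0.9) − (-35)·(+2.5)] / -7175 = -0.001533
Flow direction (−∇h) has components (+0.02878 E, +0.001533 N).
Azimuth = atan2(E, N) = atan2(+0.02878, +0.001533) = 87.0° ≈ 087°.

087°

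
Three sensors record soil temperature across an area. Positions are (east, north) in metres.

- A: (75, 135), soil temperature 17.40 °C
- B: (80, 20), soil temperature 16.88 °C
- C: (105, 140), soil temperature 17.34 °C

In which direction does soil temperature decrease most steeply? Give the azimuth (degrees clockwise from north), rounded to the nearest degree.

148°

Three-point gradient (reference A): Δ to B = (5, -115, -0.52), Δ to C = (30, 5, -0.06).
∂T/∂x = -0.002734, ∂T/∂y = +0.004403 (det = 3475).
Steepest decrease is along −∇f: components (+0.002734 E, -0.004403 N).
Azimuth = atan2(+0.002734, -0.004403) = 148.2° ≈ 148°.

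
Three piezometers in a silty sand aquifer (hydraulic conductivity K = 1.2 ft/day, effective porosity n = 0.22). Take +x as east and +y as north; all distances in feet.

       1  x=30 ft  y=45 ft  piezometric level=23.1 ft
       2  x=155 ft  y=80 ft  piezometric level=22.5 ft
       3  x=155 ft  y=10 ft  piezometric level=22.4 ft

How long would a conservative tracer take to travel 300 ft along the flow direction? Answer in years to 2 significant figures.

28 years

With h = a·x + b·y + c and 1 as origin, the differences give:
  125·a + 35·b = -0.6
  125·a + (-35)·b = -0.7
Eliminate b (×(-35) and ×35, subtract): -8750·a = 45.50 → a = ∂h/∂x = -0.005200
Back-substitute: b = ∂h/∂y = +0.001429.
|∇h| = √(-0.005200² + 0.001429²) = 0.005393
Seepage velocity v = K·i/n = 1.2 × 0.005393 / 0.22 = 0.02942 ft/day.
t = 300 / 0.02942 = 1.02e+04 days = 27.9 years.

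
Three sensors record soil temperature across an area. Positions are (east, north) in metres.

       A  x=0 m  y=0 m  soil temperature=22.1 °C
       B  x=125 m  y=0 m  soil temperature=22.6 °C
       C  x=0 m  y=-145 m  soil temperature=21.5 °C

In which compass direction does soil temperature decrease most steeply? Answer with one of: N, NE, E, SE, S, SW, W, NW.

∂T/∂x = (22.6 − 22.1) / (125 − 0) = +0.004000
∂T/∂y = (21.5 − 22.1) / (-145 − 0) = +0.004138
Steepest decrease is along −∇f = (-0.004000 E, -0.004138 N) → southwest.

SW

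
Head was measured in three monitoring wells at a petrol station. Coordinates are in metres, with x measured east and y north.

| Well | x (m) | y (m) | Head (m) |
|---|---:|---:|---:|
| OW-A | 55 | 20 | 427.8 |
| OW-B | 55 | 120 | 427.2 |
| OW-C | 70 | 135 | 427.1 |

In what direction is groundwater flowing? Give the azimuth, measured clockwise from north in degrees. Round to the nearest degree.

006°

With h = a·x + b·y + c and OW-A as origin, the differences give:
  0·a + 100·b = -0.6
  15·a + 115·b = -0.7
Eliminate b (×115 and ×100, subtract): -1500·a = 1.00 → a = ∂h/∂x = -0.0006667
Back-substitute: b = ∂h/∂y = -0.006000.
Flow direction (−∇h) has components (+0.0006667 E, +0.006000 N).
Azimuth = atan2(E, N) = atan2(+0.0006667, +0.006000) = 6.3° ≈ 006°.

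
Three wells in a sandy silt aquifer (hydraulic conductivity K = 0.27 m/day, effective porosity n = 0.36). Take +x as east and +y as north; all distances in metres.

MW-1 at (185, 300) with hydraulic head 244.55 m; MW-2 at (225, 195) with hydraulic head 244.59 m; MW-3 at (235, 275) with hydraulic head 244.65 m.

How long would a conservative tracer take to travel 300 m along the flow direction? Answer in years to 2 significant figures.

480 years

Three-point gradient (reference MW-1): Δ to MW-2 = (40, -105, +0.04), Δ to MW-3 = (50, -25, +0.10).
∂h/∂x = +0.002235, ∂h/∂y = +0.0004706 (det = 4250).
|∇h| = √(0.002235² + 0.0004706²) = 0.002284
Seepage velocity v = K·i/n = 0.27 × 0.002284 / 0.36 = 0.001713 m/day.
t = 300 / 0.001713 = 1.751e+05 days = 479 years.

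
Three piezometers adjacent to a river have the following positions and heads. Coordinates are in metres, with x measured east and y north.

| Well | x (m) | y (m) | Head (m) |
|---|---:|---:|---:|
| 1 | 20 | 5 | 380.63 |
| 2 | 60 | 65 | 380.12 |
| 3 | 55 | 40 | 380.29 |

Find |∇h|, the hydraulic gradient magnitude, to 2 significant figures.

Differences from 1: to 2 (Δx, Δy, Δh) = (40, 60, -0.51); to 3 = (35, 35, -0.34).
Determinant of the coordinate differences = 40·35 − 35·60 = -700.
∂h/∂x = [(-0.51)·35 − (-0.34)·60] / -700 = -0.003643
∂h/∂y = [40·(-0.34) − 35·(-0.51)] / -700 = -0.006071
|∇h| = √(-0.003643² + -0.006071²) = 0.00708

0.0071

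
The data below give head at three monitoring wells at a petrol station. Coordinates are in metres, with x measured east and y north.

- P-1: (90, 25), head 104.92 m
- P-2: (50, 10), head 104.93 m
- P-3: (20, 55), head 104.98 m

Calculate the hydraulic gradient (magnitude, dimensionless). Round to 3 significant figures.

0.000925

Taking P-1 as reference: P-2−P-1 = (-40, -15, +0.01); P-3−P-1 = (-70, 30, +0.06).
Solve a·Δx + b·Δy = Δh: det = (-40)·30 − (-70)·(-15) = -2250.
∂h/∂x = [(+0.01)·30 − (+0.06)·(-15)] / -2250 = -0.0005333
∂h/∂y = [(-40)·(+0.06) − (-70)·(+0.01)] / -2250 = +0.0007556
|∇h| = √(-0.0005333² + 0.0007556²) = 0.0009248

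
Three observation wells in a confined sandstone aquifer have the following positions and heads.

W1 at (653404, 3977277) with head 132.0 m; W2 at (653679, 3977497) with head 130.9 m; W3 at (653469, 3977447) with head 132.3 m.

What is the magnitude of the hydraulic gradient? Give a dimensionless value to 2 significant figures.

Taking W1 as reference: W2−W1 = (275, 220, -1.1); W3−W1 = (65, 170, +0.3).
Determinant of the coordinate differences = 275·170 − 65·220 = 32450.
∂h/∂x = [(-1.1)·170 − (+0.3)·220] / 32450 = -0.007797
∂h/∂y = [275·(+0.3) − 65·(-1.1)] / 32450 = +0.004746
|∇h| = √(-0.007797² + 0.004746²) = 0.009128

0.0091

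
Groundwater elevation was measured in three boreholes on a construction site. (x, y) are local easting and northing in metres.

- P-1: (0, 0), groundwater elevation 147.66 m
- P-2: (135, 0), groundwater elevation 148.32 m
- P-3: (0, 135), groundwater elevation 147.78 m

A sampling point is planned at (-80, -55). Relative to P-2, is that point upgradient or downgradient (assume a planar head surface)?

∂h/∂x = (148.32 − 147.66) / (135 − 0) = +0.004889
∂h/∂y = (147.78 − 147.66) / (135 − 0) = +0.0008889
Head at (-80, -55) = 147.66 + (+0.004889)·(-80) + (+0.0008889)·(-55) = 147.22 m.
That is lower than the 148.32 m at P-2, so the point is downgradient.

downgradient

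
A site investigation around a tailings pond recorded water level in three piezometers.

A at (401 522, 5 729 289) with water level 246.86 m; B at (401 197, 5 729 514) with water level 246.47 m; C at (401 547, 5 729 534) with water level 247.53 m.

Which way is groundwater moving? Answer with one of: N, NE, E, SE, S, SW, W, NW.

With h = a·x + b·y + c and A as origin, the differences give:
  (-325)·a + 225·b = -0.39
  25·a + 245·b = +0.67
Eliminate b (×245 and ×225, subtract): -85250·a = -246.300 → a = ∂h/∂x = +0.002889
Back-substitute: b = ∂h/∂y = +0.002440.
Flow = −∇h = (-0.002889 east, -0.002440 north), which points southwest.

SW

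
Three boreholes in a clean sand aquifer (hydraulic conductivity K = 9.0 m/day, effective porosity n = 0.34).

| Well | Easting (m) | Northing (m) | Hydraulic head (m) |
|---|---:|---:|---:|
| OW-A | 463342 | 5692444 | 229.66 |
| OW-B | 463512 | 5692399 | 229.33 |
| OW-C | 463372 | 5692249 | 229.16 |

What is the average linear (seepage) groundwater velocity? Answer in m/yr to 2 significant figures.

With h = a·x + b·y + c and OW-A as origin, the differences give:
  170·a + (-45)·b = -0.33
  30·a + (-195)·b = -0.50
Eliminate b (×(-195) and ×(-45), subtract): -31800·a = 41.850 → a = ∂h/∂x = -0.001316
Back-substitute: b = ∂h/∂y = +0.002362.
|∇h| = √(-0.001316² + 0.002362²) = 0.002704
Seepage velocity v = K·i/n = 9.0 × 0.002704 / 0.34 = 0.07158 m/day = 26.14 m/yr.

26 m/yr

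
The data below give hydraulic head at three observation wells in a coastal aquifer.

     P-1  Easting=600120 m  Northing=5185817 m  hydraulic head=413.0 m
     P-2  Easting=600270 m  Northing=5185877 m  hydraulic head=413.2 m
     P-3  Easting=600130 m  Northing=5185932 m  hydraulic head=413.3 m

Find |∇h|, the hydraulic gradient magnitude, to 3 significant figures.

0.00260

Taking P-1 as reference: P-2−P-1 = (150, 60, +0.2); P-3−P-1 = (10, 115, +0.3).
Determinant of the coordinate differences = 150·115 − 10·60 = 16650.
∂h/∂x = [(+0.2)·115 − (+0.3)·60] / 16650 = +0.0003003
∂h/∂y = [150·(+0.3) − 10·(+0.2)] / 16650 = +0.002583
|∇h| = √(0.0003003² + 0.002583²) = 0.0026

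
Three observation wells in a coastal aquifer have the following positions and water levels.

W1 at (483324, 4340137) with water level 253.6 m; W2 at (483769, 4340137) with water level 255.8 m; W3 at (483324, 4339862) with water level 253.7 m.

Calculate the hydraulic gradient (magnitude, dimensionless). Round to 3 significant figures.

∂h/∂x = (255.8 − 253.6) / (483769 − 483324) = +0.004944
∂h/∂y = (253.7 − 253.6) / (4339862 − 4340137) = -0.0003636
|∇h| = √(0.004944² + -0.0003636²) = 0.004957

0.00496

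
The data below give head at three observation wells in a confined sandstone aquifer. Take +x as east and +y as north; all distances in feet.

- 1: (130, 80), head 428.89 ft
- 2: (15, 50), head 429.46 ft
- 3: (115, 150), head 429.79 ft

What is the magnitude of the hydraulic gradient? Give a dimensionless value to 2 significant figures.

0.014

Differences from 1: to 2 (Δx, Δy, Δh) = (-115, -30, +0.57); to 3 = (-15, 70, +0.90).
Solve a·Δx + b·Δy = Δh: det = (-115)·70 − (-15)·(-30) = -8500.
∂h/∂x = [(+0.57)·70 − (+0.90)·(-30)] / -8500 = -0.007871
∂h/∂y = [(-115)·(+0.90) − (-15)·(+0.57)] / -8500 = +0.01117
|∇h| = √(-0.007871² + 0.01117²) = 0.01366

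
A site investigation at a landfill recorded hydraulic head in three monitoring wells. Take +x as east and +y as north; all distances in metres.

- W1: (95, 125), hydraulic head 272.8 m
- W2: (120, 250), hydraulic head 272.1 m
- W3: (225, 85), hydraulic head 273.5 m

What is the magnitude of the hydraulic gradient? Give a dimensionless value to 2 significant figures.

Three-point gradient (reference W1): Δ to W2 = (25, 125, -0.7), Δ to W3 = (130, -40, +0.7).
∂h/∂x = +0.003449, ∂h/∂y = -0.006290 (det = -17250).
|∇h| = √(0.003449² + -0.006290²) = 0.007174

0.0072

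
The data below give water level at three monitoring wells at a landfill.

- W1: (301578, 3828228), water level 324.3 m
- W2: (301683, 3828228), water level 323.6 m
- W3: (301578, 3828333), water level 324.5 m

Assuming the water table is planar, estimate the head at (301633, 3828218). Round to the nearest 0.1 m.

323.9 m

∂h/∂x = (323.6 − 324.3) / (301683 − 301578) = -0.006667
∂h/∂y = (324.5 − 324.3) / (3828333 − 3828228) = +0.001905
h(301633, 3828218) = 324.3 + (-0.006667)·(55) + (+0.001905)·(-10) = 324.3 -0.367 -0.019 = 323.914 m.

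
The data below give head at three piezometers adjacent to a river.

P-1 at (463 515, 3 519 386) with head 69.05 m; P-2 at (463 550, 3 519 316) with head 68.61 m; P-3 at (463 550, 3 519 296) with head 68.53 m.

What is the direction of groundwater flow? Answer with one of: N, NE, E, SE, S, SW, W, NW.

SE

Differences from P-1: to P-2 (Δx, Δy, Δh) = (35, -70, -0.44); to P-3 = (35, -90, -0.52).
Solve a·Δx + b·Δy = Δh: det = 35·(-90) − 35·(-70) = -700.
∂h/∂x = [(-0.44)·(-90) − (-0.52)·(-70)] / -700 = -0.004571
∂h/∂y = [35·(-0.52) − 35·(-0.44)] / -700 = +0.004000
Flow = −∇h = (+0.004571 east, -0.004000 north), which points southeast.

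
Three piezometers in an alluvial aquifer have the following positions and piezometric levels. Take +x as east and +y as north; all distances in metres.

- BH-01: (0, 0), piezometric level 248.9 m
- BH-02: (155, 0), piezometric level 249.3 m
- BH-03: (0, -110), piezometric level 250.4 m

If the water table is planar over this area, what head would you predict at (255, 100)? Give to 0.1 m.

248.2 m

∂h/∂x = (249.3 − 248.9) / (155 − 0) = +0.002581
∂h/∂y = (250.4 − 248.9) / (-110 − 0) = -0.01364
h(255, 100) = 248.9 + (+0.002581)·(255) + (-0.01364)·(100) = 248.9 +0.658 -1.364 = 248.194 m.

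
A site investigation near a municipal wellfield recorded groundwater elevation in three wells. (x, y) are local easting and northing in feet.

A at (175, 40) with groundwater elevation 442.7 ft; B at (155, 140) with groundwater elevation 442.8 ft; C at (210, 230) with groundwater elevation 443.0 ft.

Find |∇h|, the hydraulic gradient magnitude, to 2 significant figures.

0.0020

Differences from A: to B (Δx, Δy, Δh) = (-20, 100, +0.1); to C = (35, 190, +0.3).
Solve a·Δx + b·Δy = Δh: det = (-20)·190 − 35·100 = -7300.
∂h/∂x = [(+0.1)·190 − (+0.3)·100] / -7300 = +0.001507
∂h/∂y = [(-20)·(+0.3) − 35·(+0.1)] / -7300 = +0.001301
|∇h| = √(0.001507² + 0.001301²) = 0.001991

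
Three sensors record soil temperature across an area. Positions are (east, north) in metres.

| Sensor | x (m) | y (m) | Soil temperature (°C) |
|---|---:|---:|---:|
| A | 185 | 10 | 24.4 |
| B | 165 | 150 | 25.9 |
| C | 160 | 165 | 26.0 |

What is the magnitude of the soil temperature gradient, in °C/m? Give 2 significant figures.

Three-point gradient (reference A): Δ to B = (-20, 140, +1.5), Δ to C = (-25, 155, +1.6).
∂T/∂x = +0.02125, ∂T/∂y = +0.01375 (det = 400).
|∇f| = √(0.02125² + 0.01375²) = 0.02531 °C/m

0.025 °C/m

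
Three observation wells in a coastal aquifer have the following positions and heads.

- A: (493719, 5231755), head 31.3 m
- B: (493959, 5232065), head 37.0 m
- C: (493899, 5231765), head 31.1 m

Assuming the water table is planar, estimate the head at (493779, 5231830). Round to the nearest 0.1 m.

32.7 m

Differences from A: to B (Δx, Δy, Δh) = (240, 310, +5.7); to C = (180, 10, -0.2).
Solve a·Δx + b·Δy = Δh: det = 240·10 − 180·310 = -53400.
∂h/∂x = [(+5.7)·10 − (-0.2)·310] / -53400 = -0.002228
∂h/∂y = [240·(-0.2) − 180·(+5.7)] / -53400 = +0.02011
h(493779, 5231830) = 31.3 + (-0.002228)·(60) + (+0.02011)·(75) = 31.3 -0.134 +1.508 = 32.675 m.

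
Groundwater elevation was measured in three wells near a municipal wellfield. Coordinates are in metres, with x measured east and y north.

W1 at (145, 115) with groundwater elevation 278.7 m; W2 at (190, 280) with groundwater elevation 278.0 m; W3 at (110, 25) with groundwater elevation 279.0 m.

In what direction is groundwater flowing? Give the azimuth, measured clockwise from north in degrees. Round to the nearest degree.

Taking W1 as reference: W2−W1 = (45, 165, -0.7); W3−W1 = (-35, -90, +0.3).
Determinant of the coordinate differences = 45·(-90) − (-35)·165 = 1725.
∂h/∂x = [(-0.7)·(-90) − (+0.3)·165] / 1725 = +0.007826
∂h/∂y = [45·(+0.3) − (-35)·(-0.7)] / 1725 = -0.006377
Flow direction (−∇h) has components (-0.007826 E, +0.006377 N).
Azimuth = atan2(E, N) = atan2(-0.007826, +0.006377) = 309.2° ≈ 309°.

309°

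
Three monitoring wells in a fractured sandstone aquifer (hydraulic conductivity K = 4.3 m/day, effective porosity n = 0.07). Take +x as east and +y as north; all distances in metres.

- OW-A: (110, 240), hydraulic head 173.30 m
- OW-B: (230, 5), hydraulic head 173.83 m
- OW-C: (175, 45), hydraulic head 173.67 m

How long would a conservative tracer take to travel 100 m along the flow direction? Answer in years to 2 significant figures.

1.9 years

Taking OW-A as reference: OW-B−OW-A = (120, -235, +0.53); OW-C−OW-A = (65, -195, +0.37).
Solve a·Δx + b·Δy = Δh: det = 120·(-195) − 65·(-235) = -8125.
∂h/∂x = [(+0.53)·(-195) − (+0.37)·(-235)] / -8125 = +0.002018
∂h/∂y = [120·(+0.37) − 65·(+0.53)] / -8125 = -0.001225
|∇h| = √(0.002018² + -0.001225²) = 0.002361
Seepage velocity v = K·i/n = 4.3 × 0.002361 / 0.07 = 0.145 m/day.
t = 100 / 0.145 = 689.7 days = 1.89 years.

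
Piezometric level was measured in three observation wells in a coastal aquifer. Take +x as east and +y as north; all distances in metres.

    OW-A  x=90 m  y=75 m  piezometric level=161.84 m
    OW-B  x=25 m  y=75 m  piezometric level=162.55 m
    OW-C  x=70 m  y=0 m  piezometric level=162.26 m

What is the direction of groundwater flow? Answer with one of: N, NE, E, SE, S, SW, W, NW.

With h = a·x + b·y + c and OW-A as origin, the differences give:
  (-65)·a + 0·b = +0.71
  (-20)·a + (-75)·b = +0.42
Eliminate b (×(-75) and ×0, subtract): 4875·a = -53.250 → a = ∂h/∂x = -0.01092
Back-substitute: b = ∂h/∂y = -0.002687.
Flow = −∇h = (+0.01092 east, +0.002687 north), which points east.

E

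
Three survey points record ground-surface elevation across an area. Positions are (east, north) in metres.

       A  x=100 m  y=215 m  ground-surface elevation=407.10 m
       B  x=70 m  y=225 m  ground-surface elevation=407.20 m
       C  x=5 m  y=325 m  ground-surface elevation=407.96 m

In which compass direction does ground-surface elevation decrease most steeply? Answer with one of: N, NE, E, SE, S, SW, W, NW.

S

Three-point gradient (reference A): Δ to B = (-30, 10, +0.10), Δ to C = (-95, 110, +0.86).
∂z/∂x = -0.001021, ∂z/∂y = +0.006936 (det = -2350).
Steepest decrease is along −∇f = (+0.001021 E, -0.006936 N) → south.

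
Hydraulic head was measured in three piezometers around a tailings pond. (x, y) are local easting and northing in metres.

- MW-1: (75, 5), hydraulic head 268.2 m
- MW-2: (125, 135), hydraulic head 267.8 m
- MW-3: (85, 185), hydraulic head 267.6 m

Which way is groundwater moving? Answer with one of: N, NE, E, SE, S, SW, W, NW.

N

With h = a·x + b·y + c and MW-1 as origin, the differences give:
  50·a + 130·b = -0.4
  10·a + 180·b = -0.6
Eliminate b (×180 and ×130, subtract): 7700·a = 6.00 → a = ∂h/∂x = +0.0007792
Back-substitute: b = ∂h/∂y = -0.003377.
Flow = −∇h = (-0.0007792 east, +0.003377 north), which points north.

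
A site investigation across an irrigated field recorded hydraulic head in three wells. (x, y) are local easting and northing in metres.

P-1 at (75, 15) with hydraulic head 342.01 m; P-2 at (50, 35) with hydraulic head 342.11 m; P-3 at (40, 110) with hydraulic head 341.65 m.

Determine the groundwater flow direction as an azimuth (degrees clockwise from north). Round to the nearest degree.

Differences from P-1: to P-2 (Δx, Δy, Δh) = (-25, 20, +0.10); to P-3 = (-35, 95, -0.36).
Determinant of the coordinate differences = (-25)·95 − (-35)·20 = -1675.
∂h/∂x = [(+0.10)·95 − (-0.36)·20] / -1675 = -0.009970
∂h/∂y = [(-25)·(-0.36) − (-35)·(+0.10)] / -1675 = -0.007463
Flow direction (−∇h) has components (+0.009970 E, +0.007463 N).
Azimuth = atan2(E, N) = atan2(+0.009970, +0.007463) = 53.2° ≈ 053°.

053°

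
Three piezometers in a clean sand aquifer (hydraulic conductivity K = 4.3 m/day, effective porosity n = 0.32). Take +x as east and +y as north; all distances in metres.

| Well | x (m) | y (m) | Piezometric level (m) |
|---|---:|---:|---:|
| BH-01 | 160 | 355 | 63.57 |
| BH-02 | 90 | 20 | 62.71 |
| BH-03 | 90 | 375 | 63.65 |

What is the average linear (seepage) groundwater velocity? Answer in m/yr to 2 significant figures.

Three-point gradient (reference BH-01): Δ to BH-02 = (-70, -335, -0.86), Δ to BH-03 = (-70, 20, +0.08).
∂h/∂x = -0.0003863, ∂h/∂y = +0.002648 (det = -24850).
|∇h| = √(-0.0003863² + 0.002648²) = 0.002676
Seepage velocity v = K·i/n = 4.3 × 0.002676 / 0.32 = 0.03596 m/day = 13.13 m/yr.

13 m/yr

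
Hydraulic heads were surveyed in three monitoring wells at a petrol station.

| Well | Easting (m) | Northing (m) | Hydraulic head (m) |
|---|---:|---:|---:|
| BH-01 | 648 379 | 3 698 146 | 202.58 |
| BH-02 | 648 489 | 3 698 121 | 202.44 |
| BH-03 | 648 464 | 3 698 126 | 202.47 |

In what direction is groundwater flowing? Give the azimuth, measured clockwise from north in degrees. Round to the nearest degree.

166°

Taking BH-01 as reference: BH-02−BH-01 = (110, -25, -0.14); BH-03−BH-01 = (85, -20, -0.11).
Solve a·Δx + b·Δy = Δh: det = 110·(-20) − 85·(-25) = -75.
∂h/∂x = [(-0.14)·(-20) − (-0.11)·(-25)] / -75 = -0.0006667
∂h/∂y = [110·(-0.11) − 85·(-0.14)] / -75 = +0.002667
Flow direction (−∇h) has components (+0.0006667 E, -0.002667 N).
Azimuth = atan2(E, N) = atan2(+0.0006667, -0.002667) = 166.0° ≈ 166°.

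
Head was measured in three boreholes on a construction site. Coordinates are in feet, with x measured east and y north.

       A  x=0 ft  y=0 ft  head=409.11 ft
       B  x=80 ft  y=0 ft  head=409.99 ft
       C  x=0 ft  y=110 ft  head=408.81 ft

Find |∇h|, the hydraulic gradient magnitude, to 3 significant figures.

∂h/∂x = (409.99 − 409.11) / (80 − 0) = +0.01100
∂h/∂y = (408.81 − 409.11) / (110 − 0) = -0.002727
|∇h| = √(0.01100² + -0.002727²) = 0.01133

0.0113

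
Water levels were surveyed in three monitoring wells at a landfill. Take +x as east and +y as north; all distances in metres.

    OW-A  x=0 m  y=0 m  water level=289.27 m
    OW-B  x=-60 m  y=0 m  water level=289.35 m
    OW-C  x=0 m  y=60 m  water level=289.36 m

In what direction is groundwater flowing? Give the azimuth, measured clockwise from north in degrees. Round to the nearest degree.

∂h/∂x = (289.35 − 289.27) / (-60 − 0) = -0.001333
∂h/∂y = (289.36 − 289.27) / (60 − 0) = +0.001500
Flow direction (−∇h) has components (+0.001333 E, -0.001500 N).
Azimuth = atan2(E, N) = atan2(+0.001333, -0.001500) = 138.4° ≈ 138°.

138°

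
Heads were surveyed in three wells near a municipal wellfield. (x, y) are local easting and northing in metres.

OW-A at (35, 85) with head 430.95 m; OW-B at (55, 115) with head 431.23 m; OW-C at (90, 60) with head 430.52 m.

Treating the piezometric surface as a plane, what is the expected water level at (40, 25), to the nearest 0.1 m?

430.3 m

Differences from OW-A: to OW-B (Δx, Δy, Δh) = (20, 30, +0.28); to OW-C = (55, -25, -0.43).
Determinant of the coordinate differences = 20·(-25) − 55·30 = -2150.
∂h/∂x = [(+0.28)·(-25) − (-0.43)·30] / -2150 = -0.002744
∂h/∂y = [20·(-0.43) − 55·(+0.28)] / -2150 = +0.01116
h(40, 25) = 430.95 + (-0.002744)·(5) + (+0.01116)·(-60) = 430.95 -0.014 -0.670 = 430.267 m.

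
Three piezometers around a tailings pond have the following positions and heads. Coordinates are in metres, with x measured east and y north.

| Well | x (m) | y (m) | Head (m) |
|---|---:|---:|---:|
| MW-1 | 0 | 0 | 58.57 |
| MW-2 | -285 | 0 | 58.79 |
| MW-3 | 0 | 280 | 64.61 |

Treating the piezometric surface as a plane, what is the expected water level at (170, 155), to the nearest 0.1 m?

∂h/∂x = (58.79 − 58.57) / (-285 − 0) = -0.0007719
∂h/∂y = (64.61 − 58.57) / (280 − 0) = +0.02157
h(170, 155) = 58.57 + (-0.0007719)·(170) + (+0.02157)·(155) = 58.57 -0.131 +3.344 = 61.782 m.

61.8 m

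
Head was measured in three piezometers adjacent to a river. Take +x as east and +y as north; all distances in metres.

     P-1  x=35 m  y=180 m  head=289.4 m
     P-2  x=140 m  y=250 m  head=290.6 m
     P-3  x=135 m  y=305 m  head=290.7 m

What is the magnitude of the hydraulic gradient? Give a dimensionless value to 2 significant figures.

With h = a·x + b·y + c and P-1 as origin, the differences give:
  105·a + 70·b = +1.2
  100·a + 125·b = +1.3
Eliminate b (×125 and ×70, subtract): 6125·a = 59.00 → a = ∂h/∂x = +0.009633
Back-substitute: b = ∂h/∂y = +0.002694.
|∇h| = √(0.009633² + 0.002694²) = 0.01

0.010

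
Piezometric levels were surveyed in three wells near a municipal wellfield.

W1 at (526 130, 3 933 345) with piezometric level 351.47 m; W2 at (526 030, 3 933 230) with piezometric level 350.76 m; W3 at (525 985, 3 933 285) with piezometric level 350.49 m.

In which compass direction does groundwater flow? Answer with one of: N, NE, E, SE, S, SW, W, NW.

W

Taking W1 as reference: W2−W1 = (-100, -115, -0.71); W3−W1 = (-145, -60, -0.98).
Solve a·Δx + b·Δy = Δh: det = (-100)·(-60) − (-145)·(-115) = -10675.
∂h/∂x = [(-0.71)·(-60) − (-0.98)·(-115)] / -10675 = +0.006567
∂h/∂y = [(-100)·(-0.98) − (-145)·(-0.71)] / -10675 = +0.0004637
Flow = −∇h = (-0.006567 east, -0.0004637 north), which points west.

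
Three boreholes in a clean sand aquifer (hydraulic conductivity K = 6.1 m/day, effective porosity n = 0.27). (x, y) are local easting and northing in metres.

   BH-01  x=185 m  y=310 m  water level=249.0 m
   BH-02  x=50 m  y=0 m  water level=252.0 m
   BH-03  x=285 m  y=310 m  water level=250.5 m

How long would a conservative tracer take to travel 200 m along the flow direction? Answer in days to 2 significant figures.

Differences from BH-01: to BH-02 (Δx, Δy, Δh) = (-135, -310, +3.0); to BH-03 = (100, 0, +1.5).
Determinant of the coordinate differences = (-135)·0 − 100·(-310) = 31000.
∂h/∂x = [(+3.0)·0 − (+1.5)·(-310)] / 31000 = +0.01500
∂h/∂y = [(-135)·(+1.5) − 100·(+3.0)] / 31000 = -0.01621
|∇h| = √(0.01500² + -0.01621²) = 0.02209
Seepage velocity v = K·i/n = 6.1 × 0.02209 / 0.27 = 0.4991 m/day.
t = 200 / 0.4991 = 400.7 days.

400 days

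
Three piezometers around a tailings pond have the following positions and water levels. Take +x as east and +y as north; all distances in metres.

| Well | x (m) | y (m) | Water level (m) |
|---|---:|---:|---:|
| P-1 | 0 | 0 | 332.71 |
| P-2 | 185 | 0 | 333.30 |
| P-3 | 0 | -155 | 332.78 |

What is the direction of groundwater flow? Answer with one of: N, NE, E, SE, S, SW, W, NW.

W

∂h/∂x = (333.30 − 332.71) / (185 − 0) = +0.003189
∂h/∂y = (332.78 − 332.71) / (-155 − 0) = -0.0004516
Flow = −∇h = (-0.003189 east, +0.0004516 north), which points west.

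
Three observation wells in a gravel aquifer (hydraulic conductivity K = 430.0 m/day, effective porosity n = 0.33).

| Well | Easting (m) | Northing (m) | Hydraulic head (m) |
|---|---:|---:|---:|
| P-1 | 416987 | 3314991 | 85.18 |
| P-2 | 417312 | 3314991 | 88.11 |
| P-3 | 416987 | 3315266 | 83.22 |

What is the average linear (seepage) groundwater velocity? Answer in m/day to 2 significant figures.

∂h/∂x = (88.11 − 85.18) / (417312 − 416987) = +0.009015
∂h/∂y = (83.22 − 85.18) / (3315266 − 3314991) = -0.007127
|∇h| = √(0.009015² + -0.007127²) = 0.01149
Seepage velocity v = K·i/n = 430.0 × 0.01149 / 0.33 = 14.97 m/day.

15 m/day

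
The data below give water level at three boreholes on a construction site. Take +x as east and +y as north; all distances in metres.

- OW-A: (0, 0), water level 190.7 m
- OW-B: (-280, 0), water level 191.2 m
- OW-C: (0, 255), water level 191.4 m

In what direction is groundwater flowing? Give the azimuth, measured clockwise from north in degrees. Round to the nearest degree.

147°

∂h/∂x = (191.2 − 190.7) / (-280 − 0) = -0.001786
∂h/∂y = (191.4 − 190.7) / (255 − 0) = +0.002745
Flow direction (−∇h) has components (+0.001786 E, -0.002745 N).
Azimuth = atan2(E, N) = atan2(+0.001786, -0.002745) = 147.0° ≈ 147°.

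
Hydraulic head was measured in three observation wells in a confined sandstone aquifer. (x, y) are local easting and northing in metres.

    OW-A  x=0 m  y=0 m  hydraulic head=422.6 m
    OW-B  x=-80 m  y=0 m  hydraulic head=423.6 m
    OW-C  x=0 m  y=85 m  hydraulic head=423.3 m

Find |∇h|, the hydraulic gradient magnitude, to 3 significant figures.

∂h/∂x = (423.6 − 422.6) / (-80 − 0) = -0.01250
∂h/∂y = (423.3 − 422.6) / (85 − 0) = +0.008235
|∇h| = √(-0.01250² + 0.008235²) = 0.01497

0.0150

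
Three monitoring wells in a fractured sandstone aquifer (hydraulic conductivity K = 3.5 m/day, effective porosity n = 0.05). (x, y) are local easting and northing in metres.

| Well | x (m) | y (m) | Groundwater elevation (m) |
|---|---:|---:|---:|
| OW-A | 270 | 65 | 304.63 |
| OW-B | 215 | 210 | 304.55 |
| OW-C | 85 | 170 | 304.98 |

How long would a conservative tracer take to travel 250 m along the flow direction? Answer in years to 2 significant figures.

3.0 years

With h = a·x + b·y + c and OW-A as origin, the differences give:
  (-55)·a + 145·b = -0.08
  (-185)·a + 105·b = +0.35
Eliminate b (×105 and ×145, subtract): 21050·a = -59.150 → a = ∂h/∂x = -0.002810
Back-substitute: b = ∂h/∂y = -0.001618.
|∇h| = √(-0.002810² + -0.001618²) = 0.003243
Seepage velocity v = K·i/n = 3.5 × 0.003243 / 0.05 = 0.227 m/day.
t = 250 / 0.227 = 1101 days = 3.01 years.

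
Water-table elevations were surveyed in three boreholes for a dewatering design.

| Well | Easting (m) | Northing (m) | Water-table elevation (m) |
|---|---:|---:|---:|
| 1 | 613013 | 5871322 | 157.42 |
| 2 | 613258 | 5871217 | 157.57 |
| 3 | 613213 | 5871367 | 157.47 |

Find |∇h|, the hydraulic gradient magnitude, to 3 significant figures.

Three-point gradient (reference 1): Δ to 2 = (245, -105, +0.15), Δ to 3 = (200, 45, +0.05).
∂h/∂x = +0.0003747, ∂h/∂y = -0.0005543 (det = 32025).
|∇h| = √(0.0003747² + -0.0005543²) = 0.0006691

0.000669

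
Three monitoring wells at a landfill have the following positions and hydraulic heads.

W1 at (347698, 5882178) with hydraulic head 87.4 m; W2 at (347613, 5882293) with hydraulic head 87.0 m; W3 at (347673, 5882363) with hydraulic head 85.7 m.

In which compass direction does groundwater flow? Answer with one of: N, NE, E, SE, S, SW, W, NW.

Differences from W1: to W2 (Δx, Δy, Δh) = (-85, 115, -0.4); to W3 = (-25, 185, -1.7).
Determinant of the coordinate differences = (-85)·185 − (-25)·115 = -12850.
∂h/∂x = [(-0.4)·185 − (-1.7)·115] / -12850 = -0.009455
∂h/∂y = [(-85)·(-1.7) − (-25)·(-0.4)] / -12850 = -0.01047
Flow = −∇h = (+0.009455 east, +0.01047 north), which points northeast.

NE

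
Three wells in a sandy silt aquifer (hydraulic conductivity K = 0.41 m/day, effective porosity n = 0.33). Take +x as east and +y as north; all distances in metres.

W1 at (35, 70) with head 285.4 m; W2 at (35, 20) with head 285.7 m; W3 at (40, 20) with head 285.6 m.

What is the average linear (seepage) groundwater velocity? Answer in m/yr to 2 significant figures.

With h = a·x + b·y + c and W1 as origin, the differences give:
  0·a + (-50)·b = +0.3
  5·a + (-50)·b = +0.2
Eliminate b (×(-50) and ×(-50), subtract): 250·a = -5.00 → a = ∂h/∂x = -0.02000
Back-substitute: b = ∂h/∂y = -0.006000.
|∇h| = √(-0.02000² + -0.006000²) = 0.02088
Seepage velocity v = K·i/n = 0.41 × 0.02088 / 0.33 = 0.02594 m/day = 9.475 m/yr.

9.5 m/yr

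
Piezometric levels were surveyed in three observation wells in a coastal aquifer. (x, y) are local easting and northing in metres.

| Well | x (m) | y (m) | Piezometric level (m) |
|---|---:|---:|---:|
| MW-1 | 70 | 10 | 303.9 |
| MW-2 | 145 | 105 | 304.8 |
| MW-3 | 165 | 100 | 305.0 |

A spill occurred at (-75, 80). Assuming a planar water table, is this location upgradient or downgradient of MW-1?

Differences from MW-1: to MW-2 (Δx, Δy, Δh) = (75, 95, +0.9); to MW-3 = (95, 90, +1.1).
Solve a·Δx + b·Δy = Δh: det = 75·90 − 95·95 = -2275.
∂h/∂x = [(+0.9)·90 − (+1.1)·95] / -2275 = +0.01033
∂h/∂y = [75·(+1.1) − 95·(+0.9)] / -2275 = +0.001319
Head at (-75, 80) = 303.9 + (+0.01033)·(-145) + (+0.001319)·(70) = 302.49 m.
That is lower than the 303.9 m at MW-1, so the point is downgradient.

downgradient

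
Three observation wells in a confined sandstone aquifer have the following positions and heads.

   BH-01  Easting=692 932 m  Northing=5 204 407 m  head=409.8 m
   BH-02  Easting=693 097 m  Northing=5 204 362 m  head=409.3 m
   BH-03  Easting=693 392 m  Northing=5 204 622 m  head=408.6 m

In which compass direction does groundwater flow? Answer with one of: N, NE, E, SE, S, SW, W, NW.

E

Taking BH-01 as reference: BH-02−BH-01 = (165, -45, -0.5); BH-03−BH-01 = (460, 215, -1.2).
Solve a·Δx + b·Δy = Δh: det = 165·215 − 460·(-45) = 56175.
∂h/∂x = [(-0.5)·215 − (-1.2)·(-45)] / 56175 = -0.002875
∂h/∂y = [165·(-1.2) − 460·(-0.5)] / 56175 = +0.0005696
Flow = −∇h = (+0.002875 east, -0.0005696 north), which points east.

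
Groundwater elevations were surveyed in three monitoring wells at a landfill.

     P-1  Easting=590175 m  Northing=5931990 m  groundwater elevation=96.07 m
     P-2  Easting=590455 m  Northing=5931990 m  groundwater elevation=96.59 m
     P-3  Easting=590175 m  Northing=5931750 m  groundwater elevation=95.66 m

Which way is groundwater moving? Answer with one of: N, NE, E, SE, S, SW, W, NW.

SW

∂h/∂x = (96.59 − 96.07) / (590455 − 590175) = +0.001857
∂h/∂y = (95.66 − 96.07) / (5931750 − 5931990) = +0.001708
Flow = −∇h = (-0.001857 east, -0.001708 north), which points southwest.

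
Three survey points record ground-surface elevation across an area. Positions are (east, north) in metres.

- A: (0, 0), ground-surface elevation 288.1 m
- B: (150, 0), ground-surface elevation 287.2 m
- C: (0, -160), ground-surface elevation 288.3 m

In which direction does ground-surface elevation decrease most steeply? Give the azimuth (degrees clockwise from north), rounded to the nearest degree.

078°

∂z/∂x = (287.2 − 288.1) / (150 − 0) = -0.006000
∂z/∂y = (288.3 − 288.1) / (-160 − 0) = -0.001250
Steepest decrease is along −∇f: components (+0.006000 E, +0.001250 N).
Azimuth = atan2(+0.006000, +0.001250) = 78.2° ≈ 078°.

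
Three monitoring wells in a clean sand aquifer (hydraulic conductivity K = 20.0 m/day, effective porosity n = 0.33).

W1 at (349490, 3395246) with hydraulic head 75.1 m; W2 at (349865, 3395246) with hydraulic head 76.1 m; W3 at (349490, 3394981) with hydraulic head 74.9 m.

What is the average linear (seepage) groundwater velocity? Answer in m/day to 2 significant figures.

∂h/∂x = (76.1 − 75.1) / (349865 − 349490) = +0.002667
∂h/∂y = (74.9 − 75.1) / (3394981 − 3395246) = +0.0007547
|∇h| = √(0.002667² + 0.0007547²) = 0.002772
Seepage velocity v = K·i/n = 20.0 × 0.002772 / 0.33 = 0.168 m/day.

0.17 m/day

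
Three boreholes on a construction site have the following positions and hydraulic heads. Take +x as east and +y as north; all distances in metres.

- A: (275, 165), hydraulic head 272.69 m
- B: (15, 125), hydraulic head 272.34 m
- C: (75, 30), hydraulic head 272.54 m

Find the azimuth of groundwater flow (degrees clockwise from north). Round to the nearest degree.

307°

Taking A as reference: B−A = (-260, -40, -0.35); C−A = (-200, -135, -0.15).
Determinant of the coordinate differences = (-260)·(-135) − (-200)·(-40) = 27100.
∂h/∂x = [(-0.35)·(-135) − (-0.15)·(-40)] / 27100 = +0.001522
∂h/∂y = [(-260)·(-0.15) − (-200)·(-0.35)] / 27100 = -0.001144
Flow direction (−∇h) has components (-0.001522 E, +0.001144 N).
Azimuth = atan2(E, N) = atan2(-0.001522, +0.001144) = 306.9° ≈ 307°.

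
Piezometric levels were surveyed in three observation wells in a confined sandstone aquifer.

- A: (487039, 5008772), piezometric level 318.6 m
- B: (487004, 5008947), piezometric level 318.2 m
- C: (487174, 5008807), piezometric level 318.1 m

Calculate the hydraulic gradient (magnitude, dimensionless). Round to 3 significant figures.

With h = a·x + b·y + c and A as origin, the differences give:
  (-35)·a + 175·b = -0.4
  135·a + 35·b = -0.5
Eliminate b (×35 and ×175, subtract): -24850·a = 73.50 → a = ∂h/∂x = -0.002958
Back-substitute: b = ∂h/∂y = -0.002877.
|∇h| = √(-0.002958² + -0.002877²) = 0.004126

0.00413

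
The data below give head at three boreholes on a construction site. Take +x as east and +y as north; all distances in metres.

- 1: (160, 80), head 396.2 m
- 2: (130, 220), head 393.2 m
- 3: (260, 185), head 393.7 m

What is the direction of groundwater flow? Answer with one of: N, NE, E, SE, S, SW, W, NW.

Three-point gradient (reference 1): Δ to 2 = (-30, 140, -3.0), Δ to 3 = (100, 105, -2.5).
∂h/∂x = -0.002041, ∂h/∂y = -0.02187 (det = -17150).
Flow = −∇h = (+0.002041 east, +0.02187 north), which points north.

N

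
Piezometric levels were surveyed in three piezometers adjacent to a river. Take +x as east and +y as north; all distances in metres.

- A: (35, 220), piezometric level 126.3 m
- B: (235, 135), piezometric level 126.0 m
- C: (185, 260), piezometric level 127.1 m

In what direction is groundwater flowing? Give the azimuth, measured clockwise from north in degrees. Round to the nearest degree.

195°

Differences from A: to B (Δx, Δy, Δh) = (200, -85, -0.3); to C = (150, 40, +0.8).
Determinant of the coordinate differences = 200·40 − 150·(-85) = 20750.
∂h/∂x = [(-0.3)·40 − (+0.8)·(-85)] / 20750 = +0.002699
∂h/∂y = [200·(+0.8) − 150·(-0.3)] / 20750 = +0.009880
Flow direction (−∇h) has components (-0.002699 E, -0.009880 N).
Azimuth = atan2(E, N) = atan2(-0.002699, -0.009880) = 195.3° ≈ 195°.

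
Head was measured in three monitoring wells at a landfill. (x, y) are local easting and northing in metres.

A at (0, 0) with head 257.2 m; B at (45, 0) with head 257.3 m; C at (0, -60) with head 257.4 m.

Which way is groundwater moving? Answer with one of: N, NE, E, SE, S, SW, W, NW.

∂h/∂x = (257.3 − 257.2) / (45 − 0) = +0.002222
∂h/∂y = (257.4 − 257.2) / (-60 − 0) = -0.003333
Flow = −∇h = (-0.002222 east, +0.003333 north), which points northwest.

NW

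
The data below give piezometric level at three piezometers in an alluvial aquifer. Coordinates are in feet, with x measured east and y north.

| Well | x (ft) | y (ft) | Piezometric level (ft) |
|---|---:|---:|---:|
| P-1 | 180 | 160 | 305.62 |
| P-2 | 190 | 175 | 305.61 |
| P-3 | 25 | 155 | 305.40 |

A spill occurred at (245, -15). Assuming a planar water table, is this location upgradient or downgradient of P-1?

upgradient

Taking P-1 as reference: P-2−P-1 = (10, 15, -0.01); P-3−P-1 = (-155, -5, -0.22).
Solve a·Δx + b·Δy = Δh: det = 10·(-5) − (-155)·15 = 2275.
∂h/∂x = [(-0.01)·(-5) − (-0.22)·15] / 2275 = +0.001473
∂h/∂y = [10·(-0.22) − (-155)·(-0.01)] / 2275 = -0.001648
Head at (245, -15) = 305.62 + (+0.001473)·(65) + (-0.001648)·(-175) = 306.00 ft.
That is higher than the 305.62 ft at P-1, so the point is upgradient.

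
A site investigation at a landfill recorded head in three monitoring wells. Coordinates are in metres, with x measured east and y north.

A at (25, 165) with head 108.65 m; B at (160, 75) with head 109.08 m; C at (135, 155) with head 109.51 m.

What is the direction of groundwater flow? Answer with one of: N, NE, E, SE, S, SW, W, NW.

With h = a·x + b·y + c and A as origin, the differences give:
  135·a + (-90)·b = +0.43
  110·a + (-10)·b = +0.86
Eliminate b (×(-10) and ×(-90), subtract): 8550·a = 73.100 → a = ∂h/∂x = +0.008550
Back-substitute: b = ∂h/∂y = +0.008047.
Flow = −∇h = (-0.008550 east, -0.008047 north), which points southwest.

SW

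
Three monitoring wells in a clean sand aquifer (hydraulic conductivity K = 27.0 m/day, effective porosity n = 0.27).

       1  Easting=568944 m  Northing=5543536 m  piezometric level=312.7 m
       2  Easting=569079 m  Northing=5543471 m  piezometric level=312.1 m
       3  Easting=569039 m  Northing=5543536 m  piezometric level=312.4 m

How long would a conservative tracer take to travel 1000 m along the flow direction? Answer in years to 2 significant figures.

6.6 years

Three-point gradient (reference 1): Δ to 2 = (135, -65, -0.6), Δ to 3 = (95, 0, -0.3).
∂h/∂x = -0.003158, ∂h/∂y = +0.002672 (det = 6175).
|∇h| = √(-0.003158² + 0.002672²) = 0.004137
Seepage velocity v = K·i/n = 27.0 × 0.004137 / 0.27 = 0.4137 m/day.
t = 1000 / 0.4137 = 2417 days = 6.62 years.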